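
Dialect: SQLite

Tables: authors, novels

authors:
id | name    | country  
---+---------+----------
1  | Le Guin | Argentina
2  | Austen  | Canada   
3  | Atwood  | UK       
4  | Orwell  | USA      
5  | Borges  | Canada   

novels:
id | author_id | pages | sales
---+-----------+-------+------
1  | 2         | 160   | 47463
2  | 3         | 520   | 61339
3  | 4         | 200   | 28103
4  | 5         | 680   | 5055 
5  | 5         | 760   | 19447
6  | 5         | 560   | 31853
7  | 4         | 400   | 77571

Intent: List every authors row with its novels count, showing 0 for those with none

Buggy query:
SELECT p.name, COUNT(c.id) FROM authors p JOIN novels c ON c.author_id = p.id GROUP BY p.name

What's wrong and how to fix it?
Bug: INNER JOIN drops authors rows that have no matching novels rows

Fix: Switch to LEFT JOIN to retain unmatched parent rows

Corrected query:
SELECT p.name, COUNT(c.id) FROM authors p LEFT JOIN novels c ON c.author_id = p.id GROUP BY p.name

Result:
name    | COUNT(c.id)
--------+------------
Atwood  | 1          
Austen  | 1          
Borges  | 3          
Le Guin | 0          
Orwell  | 2          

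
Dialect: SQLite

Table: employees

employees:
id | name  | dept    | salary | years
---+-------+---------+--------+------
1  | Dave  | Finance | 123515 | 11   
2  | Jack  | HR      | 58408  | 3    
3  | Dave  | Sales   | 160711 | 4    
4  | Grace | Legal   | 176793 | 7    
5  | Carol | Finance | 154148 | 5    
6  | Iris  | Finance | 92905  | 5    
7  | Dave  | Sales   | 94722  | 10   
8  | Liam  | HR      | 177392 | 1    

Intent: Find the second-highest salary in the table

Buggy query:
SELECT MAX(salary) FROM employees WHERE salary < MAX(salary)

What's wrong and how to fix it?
Bug: MAX(salary) on the right of the comparison is an aggregate-in-WHERE error

Fix: Compute the overall MAX in a subquery, then take MAX of rows below it

Corrected query:
SELECT MAX(salary) FROM employees WHERE salary < (SELECT MAX(salary) FROM employees)

Result:
MAX(salary)
-----------
176793     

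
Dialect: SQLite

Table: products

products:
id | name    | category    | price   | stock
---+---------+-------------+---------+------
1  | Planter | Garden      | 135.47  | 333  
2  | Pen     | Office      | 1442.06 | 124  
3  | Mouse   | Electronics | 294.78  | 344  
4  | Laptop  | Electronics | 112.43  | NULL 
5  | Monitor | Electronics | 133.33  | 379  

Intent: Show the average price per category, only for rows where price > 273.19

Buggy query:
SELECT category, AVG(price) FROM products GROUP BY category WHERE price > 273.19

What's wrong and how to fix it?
Bug: Row-level WHERE must come before GROUP BY in the clause order

Fix: Move the WHERE clause before GROUP BY

Corrected query:
SELECT category, AVG(price) FROM products WHERE price > 273.19 GROUP BY category

Result:
category    | AVG(price)
------------+-----------
Electronics | 294.78    
Office      | 1442.06   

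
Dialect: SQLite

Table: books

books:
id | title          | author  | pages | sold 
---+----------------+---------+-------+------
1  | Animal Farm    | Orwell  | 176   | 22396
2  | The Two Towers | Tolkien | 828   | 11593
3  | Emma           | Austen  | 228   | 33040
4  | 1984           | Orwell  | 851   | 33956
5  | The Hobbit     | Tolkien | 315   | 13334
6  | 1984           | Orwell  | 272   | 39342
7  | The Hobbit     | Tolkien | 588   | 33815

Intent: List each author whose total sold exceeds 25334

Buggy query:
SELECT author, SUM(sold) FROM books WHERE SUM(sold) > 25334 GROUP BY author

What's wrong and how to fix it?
Bug: WHERE runs before GROUP BY, so aggregates aren't available there

Fix: Use HAVING (which filters groups after aggregation) instead of WHERE

Corrected query:
SELECT author, SUM(sold) FROM books GROUP BY author HAVING SUM(sold) > 25334

Result:
author  | SUM(sold)
--------+----------
Austen  | 33040    
Orwell  | 95694    
Tolkien | 58742    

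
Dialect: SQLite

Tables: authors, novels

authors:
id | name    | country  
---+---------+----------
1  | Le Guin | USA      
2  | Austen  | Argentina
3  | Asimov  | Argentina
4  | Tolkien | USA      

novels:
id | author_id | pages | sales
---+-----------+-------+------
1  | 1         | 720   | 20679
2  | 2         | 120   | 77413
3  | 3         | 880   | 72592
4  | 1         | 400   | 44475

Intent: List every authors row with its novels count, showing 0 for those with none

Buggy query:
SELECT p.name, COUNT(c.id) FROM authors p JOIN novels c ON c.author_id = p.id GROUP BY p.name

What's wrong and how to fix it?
Bug: INNER JOIN drops authors rows that have no matching novels rows

Fix: Switch to LEFT JOIN to retain unmatched parent rows

Corrected query:
SELECT p.name, COUNT(c.id) FROM authors p LEFT JOIN novels c ON c.author_id = p.id GROUP BY p.name

Result:
name    | COUNT(c.id)
--------+------------
Asimov  | 1          
Austen  | 1          
Le Guin | 2          
Tolkien | 0          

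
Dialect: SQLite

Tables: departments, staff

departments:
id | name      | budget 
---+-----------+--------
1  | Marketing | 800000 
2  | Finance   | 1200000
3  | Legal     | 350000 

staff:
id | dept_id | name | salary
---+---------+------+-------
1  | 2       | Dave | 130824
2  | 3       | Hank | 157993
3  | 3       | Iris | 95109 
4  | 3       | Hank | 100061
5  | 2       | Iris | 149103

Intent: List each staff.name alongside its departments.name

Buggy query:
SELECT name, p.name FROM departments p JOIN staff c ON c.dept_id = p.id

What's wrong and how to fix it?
Bug: Both tables have a 'name' column; the unqualified reference is ambiguous

Fix: Prefix ambiguous columns with the table alias

Corrected query:
SELECT c.name, p.name FROM departments p JOIN staff c ON c.dept_id = p.id

Result:
name | name   
-----+--------
Dave | Finance
Hank | Legal  
Iris | Legal  
Hank | Legal  
Iris | Finance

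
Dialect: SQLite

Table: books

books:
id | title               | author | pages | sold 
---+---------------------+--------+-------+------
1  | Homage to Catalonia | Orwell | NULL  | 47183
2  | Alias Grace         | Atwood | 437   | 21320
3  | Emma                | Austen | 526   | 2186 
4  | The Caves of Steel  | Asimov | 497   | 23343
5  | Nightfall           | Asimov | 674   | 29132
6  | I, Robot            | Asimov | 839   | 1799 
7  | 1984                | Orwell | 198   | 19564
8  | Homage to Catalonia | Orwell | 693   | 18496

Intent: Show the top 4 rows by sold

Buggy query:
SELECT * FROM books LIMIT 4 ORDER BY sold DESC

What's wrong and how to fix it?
Bug: LIMIT must come after ORDER BY

Fix: Sort with ORDER BY, then apply LIMIT

Corrected query:
SELECT * FROM books ORDER BY sold DESC LIMIT 4

Result:
id | title               | author | pages | sold 
---+---------------------+--------+-------+------
1  | Homage to Catalonia | Orwell | NULL  | 47183
5  | Nightfall           | Asimov | 674   | 29132
4  | The Caves of Steel  | Asimov | 497   | 23343
2  | Alias Grace         | Atwood | 437   | 21320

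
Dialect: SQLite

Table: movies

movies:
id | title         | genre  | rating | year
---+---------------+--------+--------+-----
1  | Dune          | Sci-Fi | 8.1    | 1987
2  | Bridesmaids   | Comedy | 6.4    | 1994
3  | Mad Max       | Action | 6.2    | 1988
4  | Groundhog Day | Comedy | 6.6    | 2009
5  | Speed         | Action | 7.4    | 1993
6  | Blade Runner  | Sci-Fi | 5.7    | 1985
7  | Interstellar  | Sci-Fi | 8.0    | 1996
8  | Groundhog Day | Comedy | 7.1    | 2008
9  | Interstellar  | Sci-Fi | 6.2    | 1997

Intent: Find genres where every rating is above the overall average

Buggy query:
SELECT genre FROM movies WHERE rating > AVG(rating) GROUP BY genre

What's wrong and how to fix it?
Bug: WHERE evaluates per row before aggregation, so AVG() is unavailable

Fix: Use a subquery for AVG and a HAVING MIN(...) filter so the condition holds for every row in the group

Corrected query:
SELECT genre FROM movies GROUP BY genre HAVING MIN(rating) > (SELECT AVG(rating) FROM movies)

Result:
(no rows)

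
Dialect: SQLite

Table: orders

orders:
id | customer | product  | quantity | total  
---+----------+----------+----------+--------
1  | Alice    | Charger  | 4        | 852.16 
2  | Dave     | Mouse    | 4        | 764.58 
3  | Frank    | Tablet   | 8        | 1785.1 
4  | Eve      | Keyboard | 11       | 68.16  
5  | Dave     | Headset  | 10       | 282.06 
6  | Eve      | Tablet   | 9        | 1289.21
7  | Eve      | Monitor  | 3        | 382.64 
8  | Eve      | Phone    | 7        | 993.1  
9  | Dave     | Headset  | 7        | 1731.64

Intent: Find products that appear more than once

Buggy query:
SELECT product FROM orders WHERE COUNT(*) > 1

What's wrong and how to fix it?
Bug: WHERE can't reference COUNT(*); aggregates are computed after WHERE

Fix: Group first, then use HAVING for the count condition

Corrected query:
SELECT product FROM orders GROUP BY product HAVING COUNT(*) > 1

Result:
product
-------
Headset
Tablet 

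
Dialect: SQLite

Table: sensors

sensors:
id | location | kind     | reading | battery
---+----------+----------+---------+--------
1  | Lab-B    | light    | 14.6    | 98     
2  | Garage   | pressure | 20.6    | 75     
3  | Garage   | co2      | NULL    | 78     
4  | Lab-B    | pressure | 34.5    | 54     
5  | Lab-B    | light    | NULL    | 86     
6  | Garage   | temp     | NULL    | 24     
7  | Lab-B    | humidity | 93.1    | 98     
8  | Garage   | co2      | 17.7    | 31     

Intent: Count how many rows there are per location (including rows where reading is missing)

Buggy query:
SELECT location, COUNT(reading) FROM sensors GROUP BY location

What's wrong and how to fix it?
Bug: COUNT(reading) skips NULLs, so groups with missing reading are undercounted

Fix: Replace COUNT(reading) with COUNT(*)

Corrected query:
SELECT location, COUNT(*) FROM sensors GROUP BY location

Result:
location | COUNT(*)
---------+---------
Garage   | 4       
Lab-B    | 4       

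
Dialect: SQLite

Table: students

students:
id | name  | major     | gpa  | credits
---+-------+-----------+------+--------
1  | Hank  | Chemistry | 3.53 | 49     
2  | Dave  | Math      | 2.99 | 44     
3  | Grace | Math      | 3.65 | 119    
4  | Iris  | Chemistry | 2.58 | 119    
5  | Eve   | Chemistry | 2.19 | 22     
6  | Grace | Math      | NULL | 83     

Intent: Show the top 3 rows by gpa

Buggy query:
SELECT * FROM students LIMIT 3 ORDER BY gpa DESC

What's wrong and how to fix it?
Bug: ORDER BY cannot follow LIMIT; LIMIT is the final clause

Fix: Sort with ORDER BY, then apply LIMIT

Corrected query:
SELECT * FROM students ORDER BY gpa DESC LIMIT 3

Result:
id | name  | major     | gpa  | credits
---+-------+-----------+------+--------
3  | Grace | Math      | 3.65 | 119    
1  | Hank  | Chemistry | 3.53 | 49     
2  | Dave  | Math      | 2.99 | 44     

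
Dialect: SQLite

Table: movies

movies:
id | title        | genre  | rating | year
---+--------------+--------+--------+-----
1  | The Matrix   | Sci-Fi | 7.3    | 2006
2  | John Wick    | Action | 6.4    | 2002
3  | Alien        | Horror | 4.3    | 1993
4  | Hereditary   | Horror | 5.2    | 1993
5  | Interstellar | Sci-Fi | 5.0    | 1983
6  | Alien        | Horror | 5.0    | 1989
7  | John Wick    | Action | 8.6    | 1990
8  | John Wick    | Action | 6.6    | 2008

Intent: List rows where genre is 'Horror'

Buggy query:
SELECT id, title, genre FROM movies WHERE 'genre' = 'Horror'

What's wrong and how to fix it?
Bug: 'genre' in single quotes is a string literal, not the column; the comparison is literal-vs-literal and never true

Fix: Reference the column as genre without single quotes

Corrected query:
SELECT id, title, genre FROM movies WHERE genre = 'Horror'

Result:
id | title      | genre 
---+------------+-------
3  | Alien      | Horror
4  | Hereditary | Horror
6  | Alien      | Horror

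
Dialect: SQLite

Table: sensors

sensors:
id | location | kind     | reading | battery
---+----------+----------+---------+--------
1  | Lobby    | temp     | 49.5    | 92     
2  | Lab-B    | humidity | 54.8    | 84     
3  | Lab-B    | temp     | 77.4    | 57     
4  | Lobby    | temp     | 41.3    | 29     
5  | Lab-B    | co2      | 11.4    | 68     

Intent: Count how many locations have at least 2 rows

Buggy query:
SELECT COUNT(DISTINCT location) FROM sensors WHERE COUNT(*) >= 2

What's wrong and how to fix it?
Bug: COUNT(*) cannot appear in WHERE; the per-group count doesn't exist yet

Fix: Group first with HAVING COUNT(*) >= 2, then COUNT the resulting groups

Corrected query:
SELECT COUNT(*) FROM (SELECT location FROM sensors GROUP BY location HAVING COUNT(*) >= 2)

Result:
COUNT(*)
--------
2       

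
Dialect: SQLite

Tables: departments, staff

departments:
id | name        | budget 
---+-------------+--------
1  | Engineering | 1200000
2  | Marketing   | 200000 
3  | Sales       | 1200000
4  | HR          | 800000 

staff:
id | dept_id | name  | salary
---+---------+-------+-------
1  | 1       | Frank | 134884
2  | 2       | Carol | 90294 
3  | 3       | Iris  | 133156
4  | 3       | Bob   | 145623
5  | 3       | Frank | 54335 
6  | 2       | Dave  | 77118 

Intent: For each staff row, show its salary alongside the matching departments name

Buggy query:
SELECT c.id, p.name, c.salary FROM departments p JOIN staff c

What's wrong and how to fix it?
Bug: Missing join condition: each staff row is matched to all departments rows instead of just its own

Fix: Add ON c.dept_id = p.id to the JOIN

Corrected query:
SELECT c.id, p.name, c.salary FROM departments p JOIN staff c ON c.dept_id = p.id

Result:
id | name        | salary
---+-------------+-------
1  | Engineering | 134884
2  | Marketing   | 90294 
3  | Sales       | 133156
4  | Sales       | 145623
5  | Sales       | 54335 
6  | Marketing   | 77118 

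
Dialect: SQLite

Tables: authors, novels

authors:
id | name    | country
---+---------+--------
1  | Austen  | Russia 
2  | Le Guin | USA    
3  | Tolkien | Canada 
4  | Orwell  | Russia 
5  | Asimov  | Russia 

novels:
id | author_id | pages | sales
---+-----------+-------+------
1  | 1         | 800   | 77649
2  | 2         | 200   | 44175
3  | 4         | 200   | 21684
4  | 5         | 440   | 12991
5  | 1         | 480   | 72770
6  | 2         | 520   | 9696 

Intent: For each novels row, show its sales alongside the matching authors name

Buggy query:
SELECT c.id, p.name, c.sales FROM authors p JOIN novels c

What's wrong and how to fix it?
Bug: JOIN with no ON clause produces a cartesian product; every novels row pairs with every authors row

Fix: Add ON c.author_id = p.id to the JOIN

Corrected query:
SELECT c.id, p.name, c.sales FROM authors p JOIN novels c ON c.author_id = p.id

Result:
id | name    | sales
---+---------+------
1  | Austen  | 77649
2  | Le Guin | 44175
3  | Orwell  | 21684
4  | Asimov  | 12991
5  | Austen  | 72770
6  | Le Guin | 9696 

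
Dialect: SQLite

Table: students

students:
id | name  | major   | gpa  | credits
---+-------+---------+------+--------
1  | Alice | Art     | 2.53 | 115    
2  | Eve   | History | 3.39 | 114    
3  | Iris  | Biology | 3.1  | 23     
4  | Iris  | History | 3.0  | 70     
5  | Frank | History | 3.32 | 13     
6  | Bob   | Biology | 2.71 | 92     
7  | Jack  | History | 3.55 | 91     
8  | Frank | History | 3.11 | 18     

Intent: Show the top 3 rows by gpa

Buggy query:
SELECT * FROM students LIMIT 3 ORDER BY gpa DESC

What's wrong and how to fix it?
Bug: ORDER BY cannot follow LIMIT; LIMIT is the final clause

Fix: Swap the clauses: ORDER BY first, then LIMIT

Corrected query:
SELECT * FROM students ORDER BY gpa DESC LIMIT 3

Result:
id | name  | major   | gpa  | credits
---+-------+---------+------+--------
7  | Jack  | History | 3.55 | 91     
2  | Eve   | History | 3.39 | 114    
5  | Frank | History | 3.32 | 13     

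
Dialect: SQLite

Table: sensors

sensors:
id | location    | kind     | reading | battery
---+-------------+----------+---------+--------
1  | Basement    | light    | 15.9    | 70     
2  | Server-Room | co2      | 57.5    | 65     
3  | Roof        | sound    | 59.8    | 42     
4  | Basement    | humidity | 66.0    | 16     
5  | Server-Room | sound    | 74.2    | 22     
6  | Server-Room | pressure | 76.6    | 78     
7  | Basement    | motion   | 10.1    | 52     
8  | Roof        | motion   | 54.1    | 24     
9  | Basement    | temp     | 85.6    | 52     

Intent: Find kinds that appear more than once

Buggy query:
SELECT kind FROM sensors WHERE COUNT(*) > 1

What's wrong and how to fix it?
Bug: WHERE can't reference COUNT(*); aggregates are computed after WHERE

Fix: Group first, then use HAVING for the count condition

Corrected query:
SELECT kind FROM sensors GROUP BY kind HAVING COUNT(*) > 1

Result:
kind  
------
motion
sound 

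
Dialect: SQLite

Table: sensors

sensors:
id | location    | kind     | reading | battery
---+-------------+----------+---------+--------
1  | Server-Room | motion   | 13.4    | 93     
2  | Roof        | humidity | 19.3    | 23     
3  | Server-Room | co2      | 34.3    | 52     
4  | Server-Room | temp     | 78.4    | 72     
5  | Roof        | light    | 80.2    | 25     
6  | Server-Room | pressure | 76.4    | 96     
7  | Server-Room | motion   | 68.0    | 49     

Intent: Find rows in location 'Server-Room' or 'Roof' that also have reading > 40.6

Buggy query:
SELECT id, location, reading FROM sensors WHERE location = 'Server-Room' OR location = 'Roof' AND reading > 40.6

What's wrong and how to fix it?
Bug: Without parentheses, AND is evaluated before OR, so the reading filter only applies to the 'Roof' branch

Fix: Group the OR with parentheses (or use IN), then AND the threshold

Corrected query:
SELECT id, location, reading FROM sensors WHERE (location = 'Server-Room' OR location = 'Roof') AND reading > 40.6

Result:
id | location    | reading
---+-------------+--------
4  | Server-Room | 78.4   
5  | Roof        | 80.2   
6  | Server-Room | 76.4   
7  | Server-Room | 68     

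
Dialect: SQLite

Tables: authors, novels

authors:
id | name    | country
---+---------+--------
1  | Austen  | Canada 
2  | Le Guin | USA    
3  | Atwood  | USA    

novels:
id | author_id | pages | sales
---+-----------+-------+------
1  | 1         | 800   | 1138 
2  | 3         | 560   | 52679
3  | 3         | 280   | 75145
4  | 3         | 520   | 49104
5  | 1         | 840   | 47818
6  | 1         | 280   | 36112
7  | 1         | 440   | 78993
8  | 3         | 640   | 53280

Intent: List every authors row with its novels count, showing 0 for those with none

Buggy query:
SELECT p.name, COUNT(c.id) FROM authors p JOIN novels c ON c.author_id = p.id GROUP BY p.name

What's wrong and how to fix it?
Bug: An inner join excludes parents with zero children

Fix: Use LEFT JOIN so parents without children still appear (COUNT(c.id) gives 0)

Corrected query:
SELECT p.name, COUNT(c.id) FROM authors p LEFT JOIN novels c ON c.author_id = p.id GROUP BY p.name

Result:
name    | COUNT(c.id)
--------+------------
Atwood  | 4          
Austen  | 4          
Le Guin | 0          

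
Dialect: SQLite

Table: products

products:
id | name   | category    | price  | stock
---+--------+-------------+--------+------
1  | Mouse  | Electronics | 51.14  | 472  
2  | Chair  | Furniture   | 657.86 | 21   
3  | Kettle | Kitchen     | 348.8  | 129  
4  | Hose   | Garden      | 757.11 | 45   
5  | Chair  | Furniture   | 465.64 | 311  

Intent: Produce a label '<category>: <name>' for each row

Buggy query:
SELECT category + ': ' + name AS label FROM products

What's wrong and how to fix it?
Bug: SQLite uses || for string concatenation; + coerces text to numbers (yielding 0)

Fix: Replace + with || to concatenate text

Corrected query:
SELECT category || ': ' || name AS label FROM products

Result:
label             
------------------
Electronics: Mouse
Furniture: Chair  
Kitchen: Kettle   
Garden: Hose      
Furniture: Chair  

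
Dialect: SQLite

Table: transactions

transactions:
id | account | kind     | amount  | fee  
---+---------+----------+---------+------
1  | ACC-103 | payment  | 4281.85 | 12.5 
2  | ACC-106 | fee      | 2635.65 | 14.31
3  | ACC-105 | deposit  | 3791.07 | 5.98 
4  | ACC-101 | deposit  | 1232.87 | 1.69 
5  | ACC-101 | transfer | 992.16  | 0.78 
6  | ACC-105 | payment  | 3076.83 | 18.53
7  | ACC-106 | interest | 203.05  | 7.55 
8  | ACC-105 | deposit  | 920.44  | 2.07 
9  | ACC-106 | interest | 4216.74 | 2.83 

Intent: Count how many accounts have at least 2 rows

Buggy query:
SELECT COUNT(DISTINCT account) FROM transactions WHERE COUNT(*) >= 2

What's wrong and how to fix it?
Bug: COUNT(*) cannot appear in WHERE; the per-group count doesn't exist yet

Fix: Group first with HAVING COUNT(*) >= 2, then COUNT the resulting groups

Corrected query:
SELECT COUNT(*) FROM (SELECT account FROM transactions GROUP BY account HAVING COUNT(*) >= 2)

Result:
COUNT(*)
--------
3       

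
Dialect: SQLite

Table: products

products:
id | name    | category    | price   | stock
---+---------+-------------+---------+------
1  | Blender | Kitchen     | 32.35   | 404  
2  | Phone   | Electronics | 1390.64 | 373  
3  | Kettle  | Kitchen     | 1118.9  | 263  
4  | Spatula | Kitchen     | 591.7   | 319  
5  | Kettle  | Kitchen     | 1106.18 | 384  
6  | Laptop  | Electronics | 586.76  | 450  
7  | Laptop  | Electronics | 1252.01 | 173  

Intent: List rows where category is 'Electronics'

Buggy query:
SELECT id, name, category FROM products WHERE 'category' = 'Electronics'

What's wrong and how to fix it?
Bug: Single quotes denote string literals in SQL; the column name is being compared as a constant string

Fix: Remove the quotes around the column name (or use double quotes for an identifier)

Corrected query:
SELECT id, name, category FROM products WHERE category = 'Electronics'

Result:
id | name   | category   
---+--------+------------
2  | Phone  | Electronics
6  | Laptop | Electronics
7  | Laptop | Electronics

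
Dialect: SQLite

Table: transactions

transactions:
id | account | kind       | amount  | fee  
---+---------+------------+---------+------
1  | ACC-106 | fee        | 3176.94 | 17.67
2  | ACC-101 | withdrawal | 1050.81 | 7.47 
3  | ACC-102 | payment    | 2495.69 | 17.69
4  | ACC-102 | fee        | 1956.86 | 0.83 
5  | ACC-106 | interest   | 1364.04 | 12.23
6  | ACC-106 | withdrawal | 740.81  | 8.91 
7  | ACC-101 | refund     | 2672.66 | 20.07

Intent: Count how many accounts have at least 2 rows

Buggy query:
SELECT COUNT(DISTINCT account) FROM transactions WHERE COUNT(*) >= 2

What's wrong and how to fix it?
Bug: WHERE filters individual rows, not groups, so a group-level COUNT is invalid there

Fix: Use a subquery that GROUPs and filters with HAVING, then count its rows

Corrected query:
SELECT COUNT(*) FROM (SELECT account FROM transactions GROUP BY account HAVING COUNT(*) >= 2)

Result:
COUNT(*)
--------
3       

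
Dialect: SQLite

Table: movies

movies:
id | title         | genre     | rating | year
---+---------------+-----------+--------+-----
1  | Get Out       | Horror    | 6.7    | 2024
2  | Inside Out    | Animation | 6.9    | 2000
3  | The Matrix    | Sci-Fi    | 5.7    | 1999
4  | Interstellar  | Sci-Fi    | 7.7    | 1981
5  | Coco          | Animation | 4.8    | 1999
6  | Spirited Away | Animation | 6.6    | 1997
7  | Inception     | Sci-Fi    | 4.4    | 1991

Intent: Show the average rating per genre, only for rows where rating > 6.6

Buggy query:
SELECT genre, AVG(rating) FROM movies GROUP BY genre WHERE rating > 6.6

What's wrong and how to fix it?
Bug: Row-level WHERE must come before GROUP BY in the clause order

Fix: Place WHERE between FROM and GROUP BY

Corrected query:
SELECT genre, AVG(rating) FROM movies WHERE rating > 6.6 GROUP BY genre

Result:
genre     | AVG(rating)
----------+------------
Animation | 6.9        
Horror    | 6.7        
Sci-Fi    | 7.7        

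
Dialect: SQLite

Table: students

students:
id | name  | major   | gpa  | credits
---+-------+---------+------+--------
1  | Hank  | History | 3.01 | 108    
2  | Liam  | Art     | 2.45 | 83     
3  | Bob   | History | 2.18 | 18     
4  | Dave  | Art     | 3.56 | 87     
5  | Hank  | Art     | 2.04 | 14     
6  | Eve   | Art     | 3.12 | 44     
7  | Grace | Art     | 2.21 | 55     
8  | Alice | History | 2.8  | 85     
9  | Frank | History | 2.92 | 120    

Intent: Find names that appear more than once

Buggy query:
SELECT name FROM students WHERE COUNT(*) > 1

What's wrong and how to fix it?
Bug: WHERE can't reference COUNT(*); aggregates are computed after WHERE

Fix: GROUP BY name, then filter groups with HAVING COUNT(*) > 1

Corrected query:
SELECT name FROM students GROUP BY name HAVING COUNT(*) > 1

Result:
name
----
Hank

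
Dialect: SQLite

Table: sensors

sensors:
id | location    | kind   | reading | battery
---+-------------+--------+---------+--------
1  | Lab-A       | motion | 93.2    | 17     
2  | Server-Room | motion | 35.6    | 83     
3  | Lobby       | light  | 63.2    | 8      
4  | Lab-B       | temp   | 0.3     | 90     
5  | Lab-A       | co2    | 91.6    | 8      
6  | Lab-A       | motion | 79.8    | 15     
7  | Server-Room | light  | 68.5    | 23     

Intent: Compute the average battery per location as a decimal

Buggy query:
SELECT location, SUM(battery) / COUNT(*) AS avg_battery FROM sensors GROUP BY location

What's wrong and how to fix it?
Bug: SUM(battery) and COUNT(*) are both integers; the division truncates the fractional part

Fix: Multiply by 1.0 (or CAST to REAL) to force floating-point division

Corrected query:
SELECT location, SUM(battery) * 1.0 / COUNT(*) AS avg_battery FROM sensors GROUP BY location

Result:
location    | avg_battery
------------+------------
Lab-A       | 13.333333  
Lab-B       | 90         
Lobby       | 8          
Server-Room | 53         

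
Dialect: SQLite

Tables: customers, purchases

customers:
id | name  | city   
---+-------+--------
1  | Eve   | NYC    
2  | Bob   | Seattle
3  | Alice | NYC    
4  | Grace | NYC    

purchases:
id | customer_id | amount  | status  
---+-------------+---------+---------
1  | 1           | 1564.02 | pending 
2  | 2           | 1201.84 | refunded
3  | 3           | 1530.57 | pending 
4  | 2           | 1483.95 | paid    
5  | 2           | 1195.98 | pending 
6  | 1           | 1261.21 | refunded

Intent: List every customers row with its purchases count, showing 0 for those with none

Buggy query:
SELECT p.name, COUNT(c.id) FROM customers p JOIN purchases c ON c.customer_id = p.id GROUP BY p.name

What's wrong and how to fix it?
Bug: INNER JOIN drops customers rows that have no matching purchases rows

Fix: Switch to LEFT JOIN to retain unmatched parent rows

Corrected query:
SELECT p.name, COUNT(c.id) FROM customers p LEFT JOIN purchases c ON c.customer_id = p.id GROUP BY p.name

Result:
name  | COUNT(c.id)
------+------------
Alice | 1          
Bob   | 3          
Eve   | 2          
Grace | 0          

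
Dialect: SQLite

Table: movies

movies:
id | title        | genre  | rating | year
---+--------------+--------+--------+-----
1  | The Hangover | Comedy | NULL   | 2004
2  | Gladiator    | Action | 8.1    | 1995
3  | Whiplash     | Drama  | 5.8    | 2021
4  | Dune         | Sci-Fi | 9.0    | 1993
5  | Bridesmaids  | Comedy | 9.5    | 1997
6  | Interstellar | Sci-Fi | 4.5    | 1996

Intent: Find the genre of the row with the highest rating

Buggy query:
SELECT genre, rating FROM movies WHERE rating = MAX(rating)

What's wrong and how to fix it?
Bug: MAX(rating) is an aggregate and cannot be used directly in WHERE

Fix: Wrap MAX in a scalar subquery so WHERE compares against a single value

Corrected query:
SELECT genre, rating FROM movies WHERE rating = (SELECT MAX(rating) FROM movies)

Result:
genre  | rating
-------+-------
Comedy | 9.5   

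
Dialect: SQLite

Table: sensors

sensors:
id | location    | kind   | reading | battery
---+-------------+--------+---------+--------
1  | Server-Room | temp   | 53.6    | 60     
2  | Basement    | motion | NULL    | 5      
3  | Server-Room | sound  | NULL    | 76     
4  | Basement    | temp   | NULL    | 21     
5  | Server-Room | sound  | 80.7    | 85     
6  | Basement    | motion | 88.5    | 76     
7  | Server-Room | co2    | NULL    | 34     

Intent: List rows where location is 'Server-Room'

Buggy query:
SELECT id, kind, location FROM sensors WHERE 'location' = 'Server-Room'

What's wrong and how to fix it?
Bug: Single quotes denote string literals in SQL; the column name is being compared as a constant string

Fix: Reference the column as location without single quotes

Corrected query:
SELECT id, kind, location FROM sensors WHERE location = 'Server-Room'

Result:
id | kind  | location   
---+-------+------------
1  | temp  | Server-Room
3  | sound | Server-Room
5  | sound | Server-Room
7  | co2   | Server-Room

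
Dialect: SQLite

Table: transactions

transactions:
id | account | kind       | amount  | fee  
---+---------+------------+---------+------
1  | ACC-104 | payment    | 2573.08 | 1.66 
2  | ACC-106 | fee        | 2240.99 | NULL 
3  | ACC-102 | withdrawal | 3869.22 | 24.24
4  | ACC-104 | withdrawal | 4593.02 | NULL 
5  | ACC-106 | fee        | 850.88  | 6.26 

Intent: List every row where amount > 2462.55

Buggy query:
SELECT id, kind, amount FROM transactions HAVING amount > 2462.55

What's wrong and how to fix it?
Bug: This is a non-aggregate query (no GROUP BY, no aggregates), so in SQLite the HAVING clause is invalid here; a row-level condition belongs in WHERE

Fix: Replace HAVING with WHERE since the condition applies to individual rows

Corrected query:
SELECT id, kind, amount FROM transactions WHERE amount > 2462.55

Result:
id | kind       | amount 
---+------------+--------
1  | payment    | 2573.08
3  | withdrawal | 3869.22
4  | withdrawal | 4593.02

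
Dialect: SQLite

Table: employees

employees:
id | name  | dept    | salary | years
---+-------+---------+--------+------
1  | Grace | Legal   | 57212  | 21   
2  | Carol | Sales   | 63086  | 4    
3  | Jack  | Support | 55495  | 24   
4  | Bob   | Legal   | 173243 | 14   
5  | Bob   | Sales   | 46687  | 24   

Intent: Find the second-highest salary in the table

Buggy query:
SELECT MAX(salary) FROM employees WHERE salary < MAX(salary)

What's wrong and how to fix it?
Bug: The inner MAX is an aggregate inside WHERE, which is not allowed

Fix: Put the inner MAX in a scalar subquery

Corrected query:
SELECT MAX(salary) FROM employees WHERE salary < (SELECT MAX(salary) FROM employees)

Result:
MAX(salary)
-----------
63086      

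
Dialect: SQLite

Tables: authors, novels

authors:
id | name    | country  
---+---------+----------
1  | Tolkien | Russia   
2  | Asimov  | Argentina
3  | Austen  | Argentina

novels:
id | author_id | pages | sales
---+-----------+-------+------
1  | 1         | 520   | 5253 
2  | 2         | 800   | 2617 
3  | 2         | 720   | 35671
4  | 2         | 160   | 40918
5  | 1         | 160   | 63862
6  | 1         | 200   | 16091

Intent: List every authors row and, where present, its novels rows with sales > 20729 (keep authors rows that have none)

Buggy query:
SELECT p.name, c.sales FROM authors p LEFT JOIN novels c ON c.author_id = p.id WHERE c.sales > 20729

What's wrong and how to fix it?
Bug: Filtering c.sales in WHERE discards the NULL rows produced by LEFT JOIN, turning it into an inner join

Fix: Put 'c.sales > 20729' in the JOIN's ON clause instead of WHERE

Corrected query:
SELECT p.name, c.sales FROM authors p LEFT JOIN novels c ON c.author_id = p.id AND c.sales > 20729

Result:
name    | sales
--------+------
Tolkien | 63862
Asimov  | 35671
Asimov  | 40918
Austen  | NULL 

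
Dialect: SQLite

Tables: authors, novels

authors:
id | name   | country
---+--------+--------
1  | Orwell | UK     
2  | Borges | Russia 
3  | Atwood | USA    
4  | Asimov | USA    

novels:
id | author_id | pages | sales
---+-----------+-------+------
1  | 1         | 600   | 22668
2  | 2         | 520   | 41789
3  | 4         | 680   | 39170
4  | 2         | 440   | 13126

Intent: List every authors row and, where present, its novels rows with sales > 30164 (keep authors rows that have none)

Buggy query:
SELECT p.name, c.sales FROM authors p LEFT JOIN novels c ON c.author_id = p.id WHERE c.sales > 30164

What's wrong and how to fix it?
Bug: Filtering c.sales in WHERE discards the NULL rows produced by LEFT JOIN, turning it into an inner join

Fix: Move the right-table condition into the ON clause so unmatched parents are kept

Corrected query:
SELECT p.name, c.sales FROM authors p LEFT JOIN novels c ON c.author_id = p.id AND c.sales > 30164

Result:
name   | sales
-------+------
Orwell | NULL 
Borges | 41789
Atwood | NULL 
Asimov | 39170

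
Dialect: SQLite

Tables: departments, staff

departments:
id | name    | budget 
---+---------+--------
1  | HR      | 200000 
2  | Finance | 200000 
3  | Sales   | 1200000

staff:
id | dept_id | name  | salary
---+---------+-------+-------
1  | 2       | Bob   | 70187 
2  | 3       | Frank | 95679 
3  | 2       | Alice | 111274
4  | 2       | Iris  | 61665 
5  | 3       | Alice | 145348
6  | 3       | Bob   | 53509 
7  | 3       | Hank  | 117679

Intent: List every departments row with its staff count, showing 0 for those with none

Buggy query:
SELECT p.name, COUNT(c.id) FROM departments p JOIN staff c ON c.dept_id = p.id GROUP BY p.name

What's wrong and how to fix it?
Bug: An inner join excludes parents with zero children

Fix: Switch to LEFT JOIN to retain unmatched parent rows

Corrected query:
SELECT p.name, COUNT(c.id) FROM departments p LEFT JOIN staff c ON c.dept_id = p.id GROUP BY p.name

Result:
name    | COUNT(c.id)
--------+------------
Finance | 3          
HR      | 0          
Sales   | 4          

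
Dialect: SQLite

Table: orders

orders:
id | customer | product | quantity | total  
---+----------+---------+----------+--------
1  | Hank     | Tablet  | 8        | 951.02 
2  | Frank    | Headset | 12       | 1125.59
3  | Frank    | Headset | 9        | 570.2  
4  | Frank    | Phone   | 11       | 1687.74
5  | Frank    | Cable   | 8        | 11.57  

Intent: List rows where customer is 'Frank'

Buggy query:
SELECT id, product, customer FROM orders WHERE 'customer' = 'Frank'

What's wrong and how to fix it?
Bug: 'customer' in single quotes is a string literal, not the column; the comparison is literal-vs-literal and never true

Fix: Reference the column as customer without single quotes

Corrected query:
SELECT id, product, customer FROM orders WHERE customer = 'Frank'

Result:
id | product | customer
---+---------+---------
2  | Headset | Frank   
3  | Headset | Frank   
4  | Phone   | Frank   
5  | Cable   | Frank   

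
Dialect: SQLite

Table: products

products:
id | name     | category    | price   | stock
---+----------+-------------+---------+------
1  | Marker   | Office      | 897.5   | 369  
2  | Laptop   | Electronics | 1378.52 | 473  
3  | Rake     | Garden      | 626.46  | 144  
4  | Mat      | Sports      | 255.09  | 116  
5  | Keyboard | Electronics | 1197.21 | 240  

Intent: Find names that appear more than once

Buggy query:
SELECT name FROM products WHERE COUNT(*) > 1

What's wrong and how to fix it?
Bug: WHERE can't reference COUNT(*); aggregates are computed after WHERE

Fix: GROUP BY name, then filter groups with HAVING COUNT(*) > 1

Corrected query:
SELECT name FROM products GROUP BY name HAVING COUNT(*) > 1

Result:
(no rows)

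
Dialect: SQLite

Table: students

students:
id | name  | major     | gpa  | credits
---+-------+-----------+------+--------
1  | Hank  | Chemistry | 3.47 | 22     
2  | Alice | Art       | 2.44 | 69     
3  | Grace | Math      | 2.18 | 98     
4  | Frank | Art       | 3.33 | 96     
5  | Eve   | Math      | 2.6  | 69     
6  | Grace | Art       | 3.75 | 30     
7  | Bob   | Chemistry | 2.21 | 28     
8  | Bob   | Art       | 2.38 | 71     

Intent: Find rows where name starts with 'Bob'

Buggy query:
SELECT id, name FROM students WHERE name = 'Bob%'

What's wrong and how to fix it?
Bug: '=' compares the literal string including the % character; pattern matching needs LIKE

Fix: Use LIKE for wildcard pattern matching

Corrected query:
SELECT id, name FROM students WHERE name LIKE 'Bob%'

Result:
id | name
---+-----
7  | Bob 
8  | Bob 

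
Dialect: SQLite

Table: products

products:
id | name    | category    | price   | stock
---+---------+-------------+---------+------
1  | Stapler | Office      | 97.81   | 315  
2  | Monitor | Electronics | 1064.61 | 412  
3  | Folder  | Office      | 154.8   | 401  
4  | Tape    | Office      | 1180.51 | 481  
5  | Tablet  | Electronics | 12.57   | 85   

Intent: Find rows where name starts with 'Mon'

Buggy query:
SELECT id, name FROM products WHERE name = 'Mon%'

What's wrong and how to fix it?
Bug: '=' compares the literal string including the % character; pattern matching needs LIKE

Fix: Replace '=' with LIKE so 'Mon%' is treated as a pattern

Corrected query:
SELECT id, name FROM products WHERE name LIKE 'Mon%'

Result:
id | name   
---+--------
2  | Monitor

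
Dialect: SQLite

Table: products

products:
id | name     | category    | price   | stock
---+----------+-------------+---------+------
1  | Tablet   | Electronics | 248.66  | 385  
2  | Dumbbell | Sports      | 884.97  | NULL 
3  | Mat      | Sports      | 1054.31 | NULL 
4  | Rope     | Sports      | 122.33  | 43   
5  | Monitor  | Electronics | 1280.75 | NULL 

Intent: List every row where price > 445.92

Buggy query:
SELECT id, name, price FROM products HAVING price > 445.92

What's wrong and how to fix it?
Bug: HAVING filters the output of aggregation, but this query has no GROUP BY and no aggregate functions, so SQLite rejects it (HAVING clause on a non-aggregate query); the condition here is per row

Fix: Use WHERE for row-level filtering

Corrected query:
SELECT id, name, price FROM products WHERE price > 445.92

Result:
id | name     | price  
---+----------+--------
2  | Dumbbell | 884.97 
3  | Mat      | 1054.31
5  | Monitor  | 1280.75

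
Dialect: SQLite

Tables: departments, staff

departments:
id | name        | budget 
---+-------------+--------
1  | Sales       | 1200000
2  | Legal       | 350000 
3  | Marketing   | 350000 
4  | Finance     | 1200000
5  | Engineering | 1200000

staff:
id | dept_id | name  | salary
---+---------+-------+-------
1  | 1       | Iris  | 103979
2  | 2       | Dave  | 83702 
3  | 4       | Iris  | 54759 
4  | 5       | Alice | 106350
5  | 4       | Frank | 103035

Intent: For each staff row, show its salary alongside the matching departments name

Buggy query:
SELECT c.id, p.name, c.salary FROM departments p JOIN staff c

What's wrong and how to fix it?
Bug: JOIN with no ON clause produces a cartesian product; every staff row pairs with every departments row

Fix: Add ON c.dept_id = p.id to the JOIN

Corrected query:
SELECT c.id, p.name, c.salary FROM departments p JOIN staff c ON c.dept_id = p.id

Result:
id | name        | salary
---+-------------+-------
1  | Sales       | 103979
2  | Legal       | 83702 
3  | Finance     | 54759 
4  | Engineering | 106350
5  | Finance     | 103035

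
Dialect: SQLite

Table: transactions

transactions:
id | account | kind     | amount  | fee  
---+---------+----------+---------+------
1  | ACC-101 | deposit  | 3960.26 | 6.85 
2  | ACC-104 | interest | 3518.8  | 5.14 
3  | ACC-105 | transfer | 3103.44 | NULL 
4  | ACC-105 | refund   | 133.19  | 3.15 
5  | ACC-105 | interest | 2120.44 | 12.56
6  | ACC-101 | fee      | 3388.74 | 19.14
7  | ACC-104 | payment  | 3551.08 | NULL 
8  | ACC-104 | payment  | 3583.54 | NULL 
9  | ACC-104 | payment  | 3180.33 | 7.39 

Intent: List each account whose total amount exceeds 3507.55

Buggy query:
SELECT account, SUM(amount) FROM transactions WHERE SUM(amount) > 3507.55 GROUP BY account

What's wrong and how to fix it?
Bug: Aggregate functions cannot appear in a WHERE clause

Fix: Use HAVING (which filters groups after aggregation) instead of WHERE

Corrected query:
SELECT account, SUM(amount) FROM transactions GROUP BY account HAVING SUM(amount) > 3507.55

Result:
account | SUM(amount)
--------+------------
ACC-101 | 7349       
ACC-104 | 13833.75   
ACC-105 | 5357.07    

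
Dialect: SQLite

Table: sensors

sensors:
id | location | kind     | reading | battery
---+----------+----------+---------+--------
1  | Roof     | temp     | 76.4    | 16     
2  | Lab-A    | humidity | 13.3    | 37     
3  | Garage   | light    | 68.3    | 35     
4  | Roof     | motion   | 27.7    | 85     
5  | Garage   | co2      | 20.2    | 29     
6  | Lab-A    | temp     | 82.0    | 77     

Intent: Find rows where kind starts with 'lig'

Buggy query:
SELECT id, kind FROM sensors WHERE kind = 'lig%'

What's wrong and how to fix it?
Bug: '=' compares the literal string including the % character; pattern matching needs LIKE

Fix: Replace '=' with LIKE so 'lig%' is treated as a pattern

Corrected query:
SELECT id, kind FROM sensors WHERE kind LIKE 'lig%'

Result:
id | kind 
---+------
3  | light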